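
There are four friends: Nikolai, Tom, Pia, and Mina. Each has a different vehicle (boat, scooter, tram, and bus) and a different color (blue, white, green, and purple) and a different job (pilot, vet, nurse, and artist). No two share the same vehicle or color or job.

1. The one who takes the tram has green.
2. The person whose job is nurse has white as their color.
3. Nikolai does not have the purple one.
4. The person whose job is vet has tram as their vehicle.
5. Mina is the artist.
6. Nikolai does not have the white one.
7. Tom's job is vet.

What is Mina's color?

With clues 1–5, green and white are impossible for Mina's color.
With clues 1–7, blue is impossible for Mina's color.
That leaves purple.

purple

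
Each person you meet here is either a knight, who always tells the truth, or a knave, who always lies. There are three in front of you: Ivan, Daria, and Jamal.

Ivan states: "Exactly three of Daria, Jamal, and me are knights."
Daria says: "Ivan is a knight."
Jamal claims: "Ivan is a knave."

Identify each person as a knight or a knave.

Consider Ivan. Suppose Ivan is a knight.
Then no assignment of the remaining roles makes every statement match its speaker's type — contradiction.
So Ivan is a knave.
With that fixed, Daria's statement is false, so Daria is a knave.
With that fixed, Jamal's statement is true, so Jamal is a knight.

Ivan: knave, Daria: knave, Jamal: knight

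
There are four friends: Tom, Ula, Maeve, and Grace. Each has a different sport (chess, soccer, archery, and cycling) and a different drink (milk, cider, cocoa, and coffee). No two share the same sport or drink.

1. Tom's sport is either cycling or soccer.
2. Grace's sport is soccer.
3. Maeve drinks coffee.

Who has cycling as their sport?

With clues 1–2, Grace, Maeve, and Ula are impossible for the one with sport cycling.
That leaves Tom.

Tom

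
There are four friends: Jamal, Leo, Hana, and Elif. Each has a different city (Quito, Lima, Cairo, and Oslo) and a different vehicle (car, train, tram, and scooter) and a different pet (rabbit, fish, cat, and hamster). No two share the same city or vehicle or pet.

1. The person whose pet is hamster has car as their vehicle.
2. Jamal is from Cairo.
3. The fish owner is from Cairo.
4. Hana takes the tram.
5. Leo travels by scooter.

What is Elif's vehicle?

car

With clues 1–4, tram is impossible for Elif's vehicle.
With clues 1–5, scooter and train are impossible for Elif's vehicle.
That leaves car.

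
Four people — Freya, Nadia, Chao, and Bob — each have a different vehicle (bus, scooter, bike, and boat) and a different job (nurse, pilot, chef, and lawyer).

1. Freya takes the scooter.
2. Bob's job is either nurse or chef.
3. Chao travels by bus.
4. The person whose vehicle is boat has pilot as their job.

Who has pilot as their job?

With clues 1–2, Bob is impossible for the one with job pilot.
With clues 1–4, Chao and Freya are impossible for the one with job pilot.
That leaves Nadia.

Nadia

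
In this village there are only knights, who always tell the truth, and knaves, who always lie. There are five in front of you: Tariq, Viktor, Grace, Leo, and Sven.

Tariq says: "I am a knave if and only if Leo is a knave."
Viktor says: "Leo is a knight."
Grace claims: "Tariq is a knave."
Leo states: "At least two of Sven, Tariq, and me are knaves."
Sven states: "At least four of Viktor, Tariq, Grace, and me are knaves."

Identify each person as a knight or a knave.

Tariq: knave, Viktor: knight, Grace: knight, Leo: knight, Sven: knave

Consider Tariq. Suppose Tariq is a knight.
Then no assignment of the remaining roles makes every statement match its speaker's type — contradiction.
So Tariq is a knave.
With that fixed, Grace's statement is true, so Grace is a knight.
With that fixed, Sven's statement is false, so Sven is a knave.
With that fixed, Leo's statement is true, so Leo is a knight.
With that fixed, Viktor's statement is true, so Viktor is a knight.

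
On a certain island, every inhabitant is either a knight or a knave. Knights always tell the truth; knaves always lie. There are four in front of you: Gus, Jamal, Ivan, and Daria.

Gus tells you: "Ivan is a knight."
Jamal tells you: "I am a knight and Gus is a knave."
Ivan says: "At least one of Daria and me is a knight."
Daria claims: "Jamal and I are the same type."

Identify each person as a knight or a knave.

Consider Gus. Suppose Gus is a knight.
Then no assignment of the remaining roles makes every statement match its speaker's type — contradiction.
So Gus is a knave.
Consider Jamal. Suppose Jamal is a knave.
Then whichever role Daria has, Daria's statement has the wrong truth value — contradiction.
So Jamal is a knight.
Consider Ivan. Suppose Ivan is a knight.
Then Gus's statement comes out true, contradicting Gus being a knave.
So Ivan is a knave.
Consider Daria. Suppose Daria is a knight.
Then Ivan's statement comes out true, contradicting Ivan being a knave.
So Daria is a knave.

Gus: knave, Jamal: knight, Ivan: knave, Daria: knave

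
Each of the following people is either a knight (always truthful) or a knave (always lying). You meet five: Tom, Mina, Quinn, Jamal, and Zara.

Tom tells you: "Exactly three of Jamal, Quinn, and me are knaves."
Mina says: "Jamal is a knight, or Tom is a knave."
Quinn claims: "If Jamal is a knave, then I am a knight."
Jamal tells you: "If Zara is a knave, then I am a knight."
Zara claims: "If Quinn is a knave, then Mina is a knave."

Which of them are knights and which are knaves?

Tom: knave, Mina: knight, Quinn: knight, Jamal: knight, Zara: knight

Consider Tom. Suppose Tom is a knight.
Then Tom's own statement would have to be true, but it can't be — contradiction.
So Tom is a knave.
With that fixed, Mina's statement is true, so Mina is a knight.
Consider Quinn. Suppose Quinn is a knave.
Then no assignment of the remaining roles makes every statement match its speaker's type — contradiction.
So Quinn is a knight.
With that fixed, Zara's statement is true, so Zara is a knight.
With that fixed, Jamal's statement is true, so Jamal is a knight.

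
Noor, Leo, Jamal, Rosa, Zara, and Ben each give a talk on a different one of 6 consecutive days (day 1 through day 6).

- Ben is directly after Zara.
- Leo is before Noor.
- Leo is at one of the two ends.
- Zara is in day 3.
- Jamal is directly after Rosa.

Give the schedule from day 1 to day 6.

From clue 1: Zara is in {1,2,3,4,5}.
From clues 1–2: Noor is in {2,3,4,5,6}.
From clues 1–3: Leo → day 1.
From clues 1–4: Zara → day 3, Ben → day 4.
From clues 1–5: Noor → day 2, Rosa → day 5, Jamal → day 6.

Leo, Noor, Zara, Ben, Rosa, Jamal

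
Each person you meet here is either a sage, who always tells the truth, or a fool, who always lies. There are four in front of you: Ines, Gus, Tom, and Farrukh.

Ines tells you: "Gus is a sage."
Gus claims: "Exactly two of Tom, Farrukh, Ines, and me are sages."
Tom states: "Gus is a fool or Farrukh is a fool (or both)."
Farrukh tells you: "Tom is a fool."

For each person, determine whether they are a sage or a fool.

Consider Ines. Suppose Ines is a sage.
Then no assignment of the remaining roles makes every statement match its speaker's type — contradiction.
So Ines is a fool.
Consider Gus. Suppose Gus is a sage.
Then Ines's statement comes out true, contradicting Ines being a fool.
So Gus is a fool.
With that fixed, Tom's statement is true, so Tom is a sage.
With that fixed, Farrukh's statement is false, so Farrukh is a fool.

Ines: fool, Gus: fool, Tom: sage, Farrukh: fool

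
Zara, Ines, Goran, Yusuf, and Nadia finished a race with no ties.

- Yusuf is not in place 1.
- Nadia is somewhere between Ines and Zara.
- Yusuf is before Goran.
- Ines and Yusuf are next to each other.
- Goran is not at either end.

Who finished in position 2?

With clues 1–3, Goran, Ines, and Zara are ruled out for place 2.
With clues 1–5, Nadia is ruled out for place 2.
So place 2 is Yusuf.

Yusuf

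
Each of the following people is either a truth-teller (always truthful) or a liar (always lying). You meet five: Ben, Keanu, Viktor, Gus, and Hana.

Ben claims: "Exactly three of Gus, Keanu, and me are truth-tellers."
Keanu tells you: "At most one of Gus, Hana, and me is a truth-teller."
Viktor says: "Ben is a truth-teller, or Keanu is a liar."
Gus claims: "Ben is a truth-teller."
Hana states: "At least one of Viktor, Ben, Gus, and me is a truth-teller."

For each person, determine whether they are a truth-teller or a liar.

Ben: liar, Keanu: truth-teller, Viktor: liar, Gus: liar, Hana: liar

Consider Ben. Suppose Ben is a truth-teller.
Then no assignment of the remaining roles makes every statement match its speaker's type — contradiction.
So Ben is a liar.
With that fixed, Gus's statement is false, so Gus is a liar.
Consider Keanu. Suppose Keanu is a liar.
Then Keanu's own statement would have to be false, but it can't be — contradiction.
So Keanu is a truth-teller.
With that fixed, Viktor's statement is false, so Viktor is a liar.
Consider Hana. Suppose Hana is a truth-teller.
Then Keanu's statement comes out false, contradicting Keanu being a truth-teller.
So Hana is a liar.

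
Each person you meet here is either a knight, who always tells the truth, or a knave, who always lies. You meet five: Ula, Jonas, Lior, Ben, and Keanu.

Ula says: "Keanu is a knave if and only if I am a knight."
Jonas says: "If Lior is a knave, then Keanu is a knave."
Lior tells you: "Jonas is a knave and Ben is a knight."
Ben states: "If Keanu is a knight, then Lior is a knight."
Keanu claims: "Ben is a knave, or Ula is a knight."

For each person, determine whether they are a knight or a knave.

Consider Ula. Suppose Ula is a knight.
Then no assignment of the remaining roles makes every statement match its speaker's type — contradiction.
So Ula is a knave.
Consider Jonas. Suppose Jonas is a knave.
Then no assignment of the remaining roles makes every statement match its speaker's type — contradiction.
So Jonas is a knight.
With that fixed, Lior's statement is false, so Lior is a knave.
Consider Ben. Suppose Ben is a knave.
Then no assignment of the remaining roles makes every statement match its speaker's type — contradiction.
So Ben is a knight.
With that fixed, Keanu's statement is false, so Keanu is a knave.

Ula: knave, Jonas: knight, Lior: knave, Ben: knight, Keanu: knave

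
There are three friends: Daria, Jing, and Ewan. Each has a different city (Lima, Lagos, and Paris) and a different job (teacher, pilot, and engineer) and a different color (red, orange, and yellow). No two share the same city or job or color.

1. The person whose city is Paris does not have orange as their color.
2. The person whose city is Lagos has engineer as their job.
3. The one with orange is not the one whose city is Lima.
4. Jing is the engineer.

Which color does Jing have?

orange

With clues 1–4, red and yellow are impossible for Jing's color.
That leaves orange.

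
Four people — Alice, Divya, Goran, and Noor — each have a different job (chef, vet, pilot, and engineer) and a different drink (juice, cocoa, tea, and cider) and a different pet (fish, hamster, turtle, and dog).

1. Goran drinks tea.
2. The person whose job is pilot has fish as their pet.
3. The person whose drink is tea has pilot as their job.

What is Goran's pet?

fish

With clues 1–3, dog, hamster, and turtle are impossible for Goran's pet.
That leaves fish.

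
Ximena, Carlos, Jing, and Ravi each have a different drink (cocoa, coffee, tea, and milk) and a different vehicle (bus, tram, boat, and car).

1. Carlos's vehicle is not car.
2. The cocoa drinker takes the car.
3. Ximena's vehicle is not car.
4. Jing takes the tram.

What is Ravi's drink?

With clues 1–4, coffee, milk, and tea are impossible for Ravi's drink.
That leaves cocoa.

cocoa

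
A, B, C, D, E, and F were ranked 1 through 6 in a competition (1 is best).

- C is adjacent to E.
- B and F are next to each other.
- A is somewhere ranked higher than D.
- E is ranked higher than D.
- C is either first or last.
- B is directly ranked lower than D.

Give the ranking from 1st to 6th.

C, E, A, D, B, F

From clues 1–3: A is in {1,3,5}.
From clues 1–4: D is in {4,6}.
From clues 1–5: C → rank 1, E → rank 2.
From clues 1–6: A → rank 3, D → rank 4, B → rank 5, F → rank 6.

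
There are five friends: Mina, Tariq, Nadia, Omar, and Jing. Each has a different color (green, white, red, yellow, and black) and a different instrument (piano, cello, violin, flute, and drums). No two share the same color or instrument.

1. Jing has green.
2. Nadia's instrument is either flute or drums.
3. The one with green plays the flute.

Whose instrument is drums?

With clues 1–3, Jing, Mina, Omar, and Tariq are impossible for the one with instrument drums.
That leaves Nadia.

Nadia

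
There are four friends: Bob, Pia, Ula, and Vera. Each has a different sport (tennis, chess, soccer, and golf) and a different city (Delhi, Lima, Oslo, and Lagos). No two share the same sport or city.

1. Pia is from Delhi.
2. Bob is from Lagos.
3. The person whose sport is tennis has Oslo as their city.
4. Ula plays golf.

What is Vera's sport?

With clues 1–4, chess, golf, and soccer are impossible for Vera's sport.
That leaves tennis.

tennis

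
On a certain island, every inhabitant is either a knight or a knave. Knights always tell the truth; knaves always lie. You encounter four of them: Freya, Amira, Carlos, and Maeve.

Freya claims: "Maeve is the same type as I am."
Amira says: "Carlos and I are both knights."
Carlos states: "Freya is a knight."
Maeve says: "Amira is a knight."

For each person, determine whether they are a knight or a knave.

Freya: knight, Amira: knight, Carlos: knight, Maeve: knight

Consider Freya. Suppose Freya is a knave.
Then no assignment of the remaining roles makes every statement match its speaker's type — contradiction.
So Freya is a knight.
With that fixed, Carlos's statement is true, so Carlos is a knight.
Consider Amira. Suppose Amira is a knave.
Then no assignment of the remaining roles makes every statement match its speaker's type — contradiction.
So Amira is a knight.
With that fixed, Maeve's statement is true, so Maeve is a knight.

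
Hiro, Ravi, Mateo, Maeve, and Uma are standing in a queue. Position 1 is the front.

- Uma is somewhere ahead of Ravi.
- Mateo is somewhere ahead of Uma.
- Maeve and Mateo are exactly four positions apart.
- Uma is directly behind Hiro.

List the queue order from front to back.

Mateo, Hiro, Uma, Ravi, Maeve

From clue 1: Ravi is in {2,3,4,5}.
From clues 1–2: Ravi is in {3,4,5}.
From clues 1–3: Mateo → position 1, Maeve → position 5.
From clues 1–4: Hiro → position 2, Uma → position 3, Ravi → position 4.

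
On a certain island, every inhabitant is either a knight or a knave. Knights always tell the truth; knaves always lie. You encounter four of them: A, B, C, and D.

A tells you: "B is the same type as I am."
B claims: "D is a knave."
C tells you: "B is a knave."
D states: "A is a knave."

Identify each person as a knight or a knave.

Consider A. Suppose A is a knave.
Then no assignment of the remaining roles makes every statement match its speaker's type — contradiction.
So A is a knight.
With that fixed, D's statement is false, so D is a knave.
With that fixed, B's statement is true, so B is a knight.
With that fixed, C's statement is false, so C is a knave.

A: knight, B: knight, C: knave, D: knave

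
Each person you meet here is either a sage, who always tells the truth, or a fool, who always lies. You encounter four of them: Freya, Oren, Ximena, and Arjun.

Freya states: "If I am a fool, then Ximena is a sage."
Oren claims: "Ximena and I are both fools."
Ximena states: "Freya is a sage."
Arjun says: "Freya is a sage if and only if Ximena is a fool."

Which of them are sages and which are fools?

Consider Freya. Suppose Freya is a fool.
Then no assignment of the remaining roles makes every statement match its speaker's type — contradiction.
So Freya is a sage.
With that fixed, Ximena's statement is true, so Ximena is a sage.
With that fixed, Arjun's statement is false, so Arjun is a fool.
With that fixed, Oren's statement is false, so Oren is a fool.

Freya: sage, Oren: fool, Ximena: sage, Arjun: fool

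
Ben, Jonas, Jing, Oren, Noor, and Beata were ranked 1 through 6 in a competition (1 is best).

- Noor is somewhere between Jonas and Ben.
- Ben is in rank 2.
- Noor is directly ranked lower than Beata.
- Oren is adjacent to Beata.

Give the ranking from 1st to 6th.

Jing, Ben, Oren, Beata, Noor, Jonas

From clue 1: Noor is in {2,3,4,5}.
From clues 1–2: Ben → rank 2.
From clues 1–3: Jonas is in {5,6}.
From clues 1–4: Jing → rank 1, Oren → rank 3, Beata → rank 4, Noor → rank 5, Jonas → rank 6.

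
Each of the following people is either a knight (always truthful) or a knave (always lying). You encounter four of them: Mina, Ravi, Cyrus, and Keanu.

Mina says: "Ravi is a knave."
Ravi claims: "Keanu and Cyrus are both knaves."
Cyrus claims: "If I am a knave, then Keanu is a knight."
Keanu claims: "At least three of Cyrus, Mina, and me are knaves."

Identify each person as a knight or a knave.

Mina: knight, Ravi: knave, Cyrus: knight, Keanu: knave

Consider Mina. Suppose Mina is a knave.
Then no assignment of the remaining roles makes every statement match its speaker's type — contradiction.
So Mina is a knight.
With that fixed, Keanu's statement is false, so Keanu is a knave.
Consider Ravi. Suppose Ravi is a knight.
Then Mina's statement comes out false, contradicting Mina being a knight.
So Ravi is a knave.
Consider Cyrus. Suppose Cyrus is a knave.
Then Ravi's statement comes out true, contradicting Ravi being a knave.
So Cyrus is a knight.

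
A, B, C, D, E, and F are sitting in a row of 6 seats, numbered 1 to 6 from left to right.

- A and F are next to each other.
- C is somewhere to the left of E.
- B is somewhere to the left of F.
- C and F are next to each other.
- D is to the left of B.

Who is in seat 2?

With clues 1–4, E and F are ruled out for seat 2.
With clues 1–5, A, C, and D are ruled out for seat 2.
So seat 2 is B.

B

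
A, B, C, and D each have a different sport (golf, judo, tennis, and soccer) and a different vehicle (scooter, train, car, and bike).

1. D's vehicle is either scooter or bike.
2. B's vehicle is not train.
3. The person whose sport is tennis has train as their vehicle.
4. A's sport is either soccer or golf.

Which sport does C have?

With clues 1–4, golf, judo, and soccer are impossible for C's sport.
That leaves tennis.

tennis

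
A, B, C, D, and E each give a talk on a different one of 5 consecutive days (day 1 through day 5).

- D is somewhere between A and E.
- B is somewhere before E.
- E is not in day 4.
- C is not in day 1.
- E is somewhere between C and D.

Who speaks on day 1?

With clue 1, D is ruled out for day 1.
With clues 1–2, E is ruled out for day 1.
With clues 1–4, C is ruled out for day 1.
With clues 1–5, A is ruled out for day 1.
So day 1 is B.

B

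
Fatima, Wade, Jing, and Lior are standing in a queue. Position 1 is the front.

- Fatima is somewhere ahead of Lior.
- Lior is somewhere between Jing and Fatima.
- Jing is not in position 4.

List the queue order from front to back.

From clue 1: Fatima is in {1,2,3}.
From clues 1–2: Fatima is in {1,2}.
From clues 1–3: Fatima → position 1, Lior → position 2, Jing → position 3, Wade → position 4.

Fatima, Lior, Jing, Wade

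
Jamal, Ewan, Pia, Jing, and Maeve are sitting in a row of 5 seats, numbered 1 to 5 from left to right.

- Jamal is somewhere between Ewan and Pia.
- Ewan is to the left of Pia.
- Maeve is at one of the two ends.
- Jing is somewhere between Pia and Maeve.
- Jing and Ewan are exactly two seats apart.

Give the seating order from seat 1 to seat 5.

Maeve, Ewan, Jamal, Jing, Pia

From clue 1: Jamal is in {2,3,4}.
From clues 1–3: Maeve is in {1,5}.
From clues 1–4: Pia is in {3,5}.
From clues 1–5: Maeve → seat 1, Ewan → seat 2, Jamal → seat 3, Jing → seat 4, Pia → seat 5.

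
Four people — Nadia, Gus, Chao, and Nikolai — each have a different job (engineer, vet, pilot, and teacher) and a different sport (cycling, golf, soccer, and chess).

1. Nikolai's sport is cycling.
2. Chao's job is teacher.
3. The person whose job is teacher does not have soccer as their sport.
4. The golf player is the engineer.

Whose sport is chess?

Clue 1 rules out Nikolai for the one with sport chess.
With clues 1–4, Gus and Nadia are impossible for the one with sport chess.
That leaves Chao.

Chao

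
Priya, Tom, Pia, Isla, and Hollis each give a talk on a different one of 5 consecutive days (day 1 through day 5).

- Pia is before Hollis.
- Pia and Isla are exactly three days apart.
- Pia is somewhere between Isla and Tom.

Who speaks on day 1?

Tom

With clue 1, Hollis is ruled out for day 1.
With clues 1–3, Isla, Pia, and Priya are ruled out for day 1.
So day 1 is Tom.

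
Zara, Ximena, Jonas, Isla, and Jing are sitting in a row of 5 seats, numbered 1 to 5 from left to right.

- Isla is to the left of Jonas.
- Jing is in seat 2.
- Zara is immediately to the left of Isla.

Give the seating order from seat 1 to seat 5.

Ximena, Jing, Zara, Isla, Jonas

From clue 1: Jonas is in {2,3,4,5}.
From clues 1–2: Jing → seat 2.
From clues 1–3: Ximena → seat 1, Zara → seat 3, Isla → seat 4, Jonas → seat 5.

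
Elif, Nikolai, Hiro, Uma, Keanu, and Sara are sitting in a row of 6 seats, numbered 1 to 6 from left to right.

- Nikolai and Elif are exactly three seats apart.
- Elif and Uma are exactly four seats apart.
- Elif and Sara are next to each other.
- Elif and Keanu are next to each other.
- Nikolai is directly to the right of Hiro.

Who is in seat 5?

With clues 1–3, Hiro and Keanu are ruled out for seat 5.
With clues 1–4, Sara and Uma are ruled out for seat 5.
With clues 1–5, Elif is ruled out for seat 5.
So seat 5 is Nikolai.

Nikolai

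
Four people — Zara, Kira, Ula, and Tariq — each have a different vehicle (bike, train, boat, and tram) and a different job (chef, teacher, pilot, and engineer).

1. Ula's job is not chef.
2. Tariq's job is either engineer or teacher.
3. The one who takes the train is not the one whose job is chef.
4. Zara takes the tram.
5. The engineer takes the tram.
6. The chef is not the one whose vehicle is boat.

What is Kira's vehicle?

With clues 1–4, tram is impossible for Kira's vehicle.
With clues 1–5, train is impossible for Kira's vehicle.
With clues 1–6, boat is impossible for Kira's vehicle.
That leaves bike.

bike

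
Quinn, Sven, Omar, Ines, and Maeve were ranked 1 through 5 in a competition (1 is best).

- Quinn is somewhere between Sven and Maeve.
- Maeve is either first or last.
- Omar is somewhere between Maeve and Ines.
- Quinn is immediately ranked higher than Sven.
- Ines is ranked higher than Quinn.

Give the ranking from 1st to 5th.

From clue 1: Quinn is in {2,3,4}.
From clues 1–2: Maeve is in {1,5}.
From clues 1–4: Maeve → rank 1.
From clues 1–5: Omar → rank 2, Ines → rank 3, Quinn → rank 4, Sven → rank 5.

Maeve, Omar, Ines, Quinn, Sven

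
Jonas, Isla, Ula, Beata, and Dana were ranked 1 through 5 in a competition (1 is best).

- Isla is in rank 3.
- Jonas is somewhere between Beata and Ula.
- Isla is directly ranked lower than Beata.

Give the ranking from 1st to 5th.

From clue 1: Isla → rank 3.
From clues 1–2: Jonas is in {2,4}.
From clues 1–3: Dana → rank 1, Beata → rank 2, Jonas → rank 4, Ula → rank 5.

Dana, Beata, Isla, Jonas, Ula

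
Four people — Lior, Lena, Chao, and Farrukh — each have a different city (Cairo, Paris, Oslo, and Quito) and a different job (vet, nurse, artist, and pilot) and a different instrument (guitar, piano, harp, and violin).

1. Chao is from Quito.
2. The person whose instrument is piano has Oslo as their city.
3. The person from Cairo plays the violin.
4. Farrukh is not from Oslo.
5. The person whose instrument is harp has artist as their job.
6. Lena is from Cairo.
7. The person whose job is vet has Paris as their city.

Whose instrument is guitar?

With clues 1–6, Lena and Lior are impossible for the one with instrument guitar.
With clues 1–7, Chao is impossible for the one with instrument guitar.
That leaves Farrukh.

Farrukh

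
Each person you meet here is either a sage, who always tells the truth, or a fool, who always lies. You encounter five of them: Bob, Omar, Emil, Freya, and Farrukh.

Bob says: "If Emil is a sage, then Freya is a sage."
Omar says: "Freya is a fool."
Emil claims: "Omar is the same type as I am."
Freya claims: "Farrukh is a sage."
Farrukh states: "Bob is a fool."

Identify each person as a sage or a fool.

Bob: sage, Omar: sage, Emil: fool, Freya: fool, Farrukh: fool

Consider Bob. Suppose Bob is a fool.
Then no assignment of the remaining roles makes every statement match its speaker's type — contradiction.
So Bob is a sage.
With that fixed, Farrukh's statement is false, so Farrukh is a fool.
With that fixed, Freya's statement is false, so Freya is a fool.
With that fixed, Omar's statement is true, so Omar is a sage.
Consider Emil. Suppose Emil is a sage.
Then Bob's statement comes out false, contradicting Bob being a sage.
So Emil is a fool.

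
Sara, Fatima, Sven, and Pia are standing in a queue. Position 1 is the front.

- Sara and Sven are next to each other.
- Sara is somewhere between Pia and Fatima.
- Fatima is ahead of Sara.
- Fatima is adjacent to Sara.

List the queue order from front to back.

From clues 1–2: Sara is in {2,3}.
From clues 1–3: Fatima → position 1, Pia → position 4.
From clues 1–4: Sara → position 2, Sven → position 3.

Fatima, Sara, Sven, Pia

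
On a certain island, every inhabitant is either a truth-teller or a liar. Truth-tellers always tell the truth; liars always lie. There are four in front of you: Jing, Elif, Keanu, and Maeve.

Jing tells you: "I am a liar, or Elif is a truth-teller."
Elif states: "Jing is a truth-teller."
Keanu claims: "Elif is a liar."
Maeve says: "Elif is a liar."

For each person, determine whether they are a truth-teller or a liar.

Consider Jing. Suppose Jing is a liar.
Then Jing's own statement would have to be false, but it can't be — contradiction.
So Jing is a truth-teller.
With that fixed, Elif's statement is true, so Elif is a truth-teller.
With that fixed, Keanu's statement is false, so Keanu is a liar.
With that fixed, Maeve's statement is false, so Maeve is a liar.

Jing: truth-teller, Elif: truth-teller, Keanu: liar, Maeve: liar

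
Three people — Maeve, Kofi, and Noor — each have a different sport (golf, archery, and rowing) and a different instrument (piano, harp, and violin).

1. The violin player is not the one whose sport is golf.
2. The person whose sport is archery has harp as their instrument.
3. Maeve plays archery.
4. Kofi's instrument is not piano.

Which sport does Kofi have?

rowing

With clues 1–3, archery is impossible for Kofi's sport.
With clues 1–4, golf is impossible for Kofi's sport.
That leaves rowing.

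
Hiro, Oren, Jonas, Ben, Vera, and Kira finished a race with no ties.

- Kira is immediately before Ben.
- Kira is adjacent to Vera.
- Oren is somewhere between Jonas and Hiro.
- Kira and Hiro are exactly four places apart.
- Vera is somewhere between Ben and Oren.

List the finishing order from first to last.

Hiro, Oren, Jonas, Vera, Kira, Ben

From clue 1: Ben is in {2,3,4,5,6}.
From clues 1–2: Ben is in {3,4,5,6}.
From clues 1–3: Oren is in {2,5}.
From clues 1–4: Hiro is in {1,6}.
From clues 1–5: Hiro → place 1, Oren → place 2, Jonas → place 3, Vera → place 4, Kira → place 5, Ben → place 6.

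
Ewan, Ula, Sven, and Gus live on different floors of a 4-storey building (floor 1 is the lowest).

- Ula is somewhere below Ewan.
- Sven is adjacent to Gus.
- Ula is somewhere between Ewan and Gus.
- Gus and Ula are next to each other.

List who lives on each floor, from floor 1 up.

From clue 1: Ewan is in {2,3,4}.
From clues 1–2: Ewan is in {2,4}.
From clues 1–3: Ula → floor 3, Ewan → floor 4.
From clues 1–4: Sven → floor 1, Gus → floor 2.

Sven, Gus, Ula, Ewan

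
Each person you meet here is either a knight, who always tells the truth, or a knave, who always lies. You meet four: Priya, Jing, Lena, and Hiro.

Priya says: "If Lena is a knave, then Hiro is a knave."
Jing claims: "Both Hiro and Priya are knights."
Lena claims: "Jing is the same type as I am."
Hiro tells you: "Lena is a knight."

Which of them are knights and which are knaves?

Priya: knight, Jing: knight, Lena: knight, Hiro: knight

Consider Priya. Suppose Priya is a knave.
Then no assignment of the remaining roles makes every statement match its speaker's type — contradiction.
So Priya is a knight.
Consider Jing. Suppose Jing is a knave.
Then whichever role Lena has, Lena's statement has the wrong truth value — contradiction.
So Jing is a knight.
Consider Lena. Suppose Lena is a knave.
Then no assignment of the remaining roles makes every statement match its speaker's type — contradiction.
So Lena is a knight.
With that fixed, Hiro's statement is true, so Hiro is a knight.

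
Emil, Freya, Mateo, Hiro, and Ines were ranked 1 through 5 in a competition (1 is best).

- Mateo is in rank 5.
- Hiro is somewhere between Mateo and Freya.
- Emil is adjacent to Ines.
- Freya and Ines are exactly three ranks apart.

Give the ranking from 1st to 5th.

From clue 1: Mateo → rank 5.
From clues 1–2: Freya is in {1,2,3}.
From clues 1–3: Freya is in {1,3}.
From clues 1–4: Freya → rank 1, Hiro → rank 2, Emil → rank 3, Ines → rank 4.

Freya, Hiro, Emil, Ines, Mateo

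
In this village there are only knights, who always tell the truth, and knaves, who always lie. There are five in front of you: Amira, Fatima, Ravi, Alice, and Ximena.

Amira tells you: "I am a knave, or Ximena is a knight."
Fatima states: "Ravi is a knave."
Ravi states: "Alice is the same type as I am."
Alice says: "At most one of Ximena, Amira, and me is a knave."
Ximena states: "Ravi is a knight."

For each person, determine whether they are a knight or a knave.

Amira: knight, Fatima: knave, Ravi: knight, Alice: knight, Ximena: knight

Consider Amira. Suppose Amira is a knave.
Then Amira's own statement would have to be false, but it can't be — contradiction.
So Amira is a knight.
Consider Fatima. Suppose Fatima is a knight.
Then no assignment of the remaining roles makes every statement match its speaker's type — contradiction.
So Fatima is a knave.
Consider Ravi. Suppose Ravi is a knave.
Then Fatima's statement comes out true, contradicting Fatima being a knave.
So Ravi is a knight.
With that fixed, Ximena's statement is true, so Ximena is a knight.
With that fixed, Alice's statement is true, so Alice is a knight.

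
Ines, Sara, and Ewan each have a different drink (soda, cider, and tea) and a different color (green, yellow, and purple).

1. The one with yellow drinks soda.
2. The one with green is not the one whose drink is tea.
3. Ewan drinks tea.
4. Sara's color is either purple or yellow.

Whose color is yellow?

Sara

With clues 1–3, Ewan is impossible for the one with color yellow.
With clues 1–4, Ines is impossible for the one with color yellow.
That leaves Sara.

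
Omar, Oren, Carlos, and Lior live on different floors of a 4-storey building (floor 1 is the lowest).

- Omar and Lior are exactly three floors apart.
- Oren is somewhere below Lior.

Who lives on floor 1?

With clue 1, Carlos and Oren are ruled out for floor 1.
With clues 1–2, Lior is ruled out for floor 1.
So floor 1 is Omar.

Omar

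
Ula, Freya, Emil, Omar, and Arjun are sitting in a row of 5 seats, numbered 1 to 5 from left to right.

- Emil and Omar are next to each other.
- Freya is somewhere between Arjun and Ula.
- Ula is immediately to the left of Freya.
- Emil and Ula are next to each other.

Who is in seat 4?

With clues 1–2, Arjun and Ula are ruled out for seat 4.
With clues 1–4, Emil and Omar are ruled out for seat 4.
So seat 4 is Freya.

Freya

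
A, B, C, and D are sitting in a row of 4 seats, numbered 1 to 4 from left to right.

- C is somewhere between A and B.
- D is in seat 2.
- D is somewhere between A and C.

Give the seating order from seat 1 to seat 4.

A, D, C, B

From clue 1: C is in {2,3}.
From clues 1–2: D → seat 2, C → seat 3.
From clues 1–3: A → seat 1, B → seat 4.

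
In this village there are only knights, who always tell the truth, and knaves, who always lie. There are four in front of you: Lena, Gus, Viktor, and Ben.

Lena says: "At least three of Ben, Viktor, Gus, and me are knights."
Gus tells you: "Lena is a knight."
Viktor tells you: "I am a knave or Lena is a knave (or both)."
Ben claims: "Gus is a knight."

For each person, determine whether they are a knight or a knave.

Consider Lena. Suppose Lena is a knight.
Then whichever role Viktor has, Viktor's statement has the wrong truth value — contradiction.
So Lena is a knave.
With that fixed, Gus's statement is false, so Gus is a knave.
With that fixed, Viktor's statement is true, so Viktor is a knight.
With that fixed, Ben's statement is false, so Ben is a knave.

Lena: knave, Gus: knave, Viktor: knight, Ben: knave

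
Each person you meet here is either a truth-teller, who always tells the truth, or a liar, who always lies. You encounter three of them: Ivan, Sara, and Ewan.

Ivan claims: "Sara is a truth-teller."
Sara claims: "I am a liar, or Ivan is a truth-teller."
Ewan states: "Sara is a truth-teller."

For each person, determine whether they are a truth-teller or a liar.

Consider Ivan. Suppose Ivan is a liar.
Then whichever role Sara has, Sara's statement has the wrong truth value — contradiction.
So Ivan is a truth-teller.
With that fixed, Sara's statement is true, so Sara is a truth-teller.
With that fixed, Ewan's statement is true, so Ewan is a truth-teller.

Ivan: truth-teller, Sara: truth-teller, Ewan: truth-teller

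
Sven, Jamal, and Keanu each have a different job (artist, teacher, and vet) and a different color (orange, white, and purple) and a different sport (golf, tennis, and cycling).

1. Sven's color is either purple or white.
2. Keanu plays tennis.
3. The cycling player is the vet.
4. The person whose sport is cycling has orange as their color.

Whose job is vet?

Jamal

With clues 1–3, Keanu is impossible for the one with job vet.
With clues 1–4, Sven is impossible for the one with job vet.
That leaves Jamal.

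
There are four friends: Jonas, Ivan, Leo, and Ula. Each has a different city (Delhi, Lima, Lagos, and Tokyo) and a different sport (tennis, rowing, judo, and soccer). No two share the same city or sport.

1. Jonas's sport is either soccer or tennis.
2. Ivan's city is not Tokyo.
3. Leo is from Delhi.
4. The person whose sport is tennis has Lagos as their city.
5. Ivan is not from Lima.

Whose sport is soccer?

Jonas

With clues 1–5, Ivan, Leo, and Ula are impossible for the one with sport soccer.
That leaves Jonas.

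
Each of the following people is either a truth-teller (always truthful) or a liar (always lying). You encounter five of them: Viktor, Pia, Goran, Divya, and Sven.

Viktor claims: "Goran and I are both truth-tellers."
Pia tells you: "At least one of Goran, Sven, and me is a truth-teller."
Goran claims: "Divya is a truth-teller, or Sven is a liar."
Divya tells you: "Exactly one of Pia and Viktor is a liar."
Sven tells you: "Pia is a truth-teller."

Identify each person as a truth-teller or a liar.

Consider Viktor. Suppose Viktor is a truth-teller.
Then no assignment of the remaining roles makes every statement match its speaker's type — contradiction.
So Viktor is a liar.
Consider Pia. Suppose Pia is a liar.
Then no assignment of the remaining roles makes every statement match its speaker's type — contradiction.
So Pia is a truth-teller.
With that fixed, Divya's statement is true, so Divya is a truth-teller.
With that fixed, Sven's statement is true, so Sven is a truth-teller.
With that fixed, Goran's statement is true, so Goran is a truth-teller.

Viktor: liar, Pia: truth-teller, Goran: truth-teller, Divya: truth-teller, Sven: truth-teller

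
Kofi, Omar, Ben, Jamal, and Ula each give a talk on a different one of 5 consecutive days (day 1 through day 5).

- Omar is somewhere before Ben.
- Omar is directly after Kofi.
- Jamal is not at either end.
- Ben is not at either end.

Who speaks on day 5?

Ula

With clue 1, Omar is ruled out for day 5.
With clues 1–2, Kofi is ruled out for day 5.
With clues 1–3, Jamal is ruled out for day 5.
With clues 1–4, Ben is ruled out for day 5.
So day 5 is Ula.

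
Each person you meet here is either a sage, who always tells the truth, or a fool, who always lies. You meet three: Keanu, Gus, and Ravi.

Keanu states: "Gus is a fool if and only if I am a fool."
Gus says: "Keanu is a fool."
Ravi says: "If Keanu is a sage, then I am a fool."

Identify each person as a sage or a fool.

Keanu: fool, Gus: sage, Ravi: sage

Consider Keanu. Suppose Keanu is a sage.
Then whichever role Ravi has, Ravi's statement has the wrong truth value — contradiction.
So Keanu is a fool.
With that fixed, Gus's statement is true, so Gus is a sage.
With that fixed, Ravi's statement is true, so Ravi is a sage.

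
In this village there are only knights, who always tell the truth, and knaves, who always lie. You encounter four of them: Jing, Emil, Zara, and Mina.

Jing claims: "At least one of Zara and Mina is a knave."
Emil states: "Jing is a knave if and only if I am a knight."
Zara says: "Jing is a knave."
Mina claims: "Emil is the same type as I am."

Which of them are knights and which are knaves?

Jing: knave, Emil: knight, Zara: knight, Mina: knight

Consider Jing. Suppose Jing is a knight.
Then whichever role Emil has, Emil's statement has the wrong truth value — contradiction.
So Jing is a knave.
With that fixed, Zara's statement is true, so Zara is a knight.
Consider Emil. Suppose Emil is a knave.
Then whichever role Mina has, Mina's statement has the wrong truth value — contradiction.
So Emil is a knight.
Consider Mina. Suppose Mina is a knave.
Then Jing's statement comes out true, contradicting Jing being a knave.
So Mina is a knight.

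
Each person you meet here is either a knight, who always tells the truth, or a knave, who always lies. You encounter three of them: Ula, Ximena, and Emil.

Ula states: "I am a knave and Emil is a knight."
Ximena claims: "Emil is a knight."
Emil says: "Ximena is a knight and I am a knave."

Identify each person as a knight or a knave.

Ula: knave, Ximena: knave, Emil: knave

Consider Ula. Suppose Ula is a knight.
Then Ula's own statement would have to be true, but it can't be — contradiction.
So Ula is a knave.
Consider Ximena. Suppose Ximena is a knight.
Then whichever role Emil has, Emil's statement has the wrong truth value — contradiction.
So Ximena is a knave.
With that fixed, Emil's statement is false, so Emil is a knave.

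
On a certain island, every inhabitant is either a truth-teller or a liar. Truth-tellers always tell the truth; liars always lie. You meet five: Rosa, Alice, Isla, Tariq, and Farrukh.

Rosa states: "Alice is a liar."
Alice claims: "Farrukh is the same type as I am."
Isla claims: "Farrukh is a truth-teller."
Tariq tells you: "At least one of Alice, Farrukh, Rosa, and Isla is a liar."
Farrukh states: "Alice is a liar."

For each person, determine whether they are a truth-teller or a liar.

Rosa: truth-teller, Alice: liar, Isla: truth-teller, Tariq: truth-teller, Farrukh: truth-teller

Consider Rosa. Suppose Rosa is a liar.
Then no assignment of the remaining roles makes every statement match its speaker's type — contradiction.
So Rosa is a truth-teller.
Consider Alice. Suppose Alice is a truth-teller.
Then Rosa's statement comes out false, contradicting Rosa being a truth-teller.
So Alice is a liar.
With that fixed, Tariq's statement is true, so Tariq is a truth-teller.
With that fixed, Farrukh's statement is true, so Farrukh is a truth-teller.
With that fixed, Isla's statement is true, so Isla is a truth-teller.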